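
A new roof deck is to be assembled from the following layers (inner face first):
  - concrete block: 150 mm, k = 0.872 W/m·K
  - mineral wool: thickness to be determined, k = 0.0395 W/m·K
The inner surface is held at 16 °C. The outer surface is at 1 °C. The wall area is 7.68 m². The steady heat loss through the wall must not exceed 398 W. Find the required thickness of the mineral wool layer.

Using the resistance-network approach (series):
R_concrete block = L/(kA) = 0.15/(0.872×7.68) = 0.0224 K/W
Sum of the known resistances R_other = 0.0224 K/W
Required total resistance R_tot = ΔT/Q_allow = 15/398 = 0.03769 K/W
R_mineral wool = R_tot − R_other = 0.01529 K/W
L = R·k·A = 0.01529×0.0395×7.68

L ≈ 4.64 mm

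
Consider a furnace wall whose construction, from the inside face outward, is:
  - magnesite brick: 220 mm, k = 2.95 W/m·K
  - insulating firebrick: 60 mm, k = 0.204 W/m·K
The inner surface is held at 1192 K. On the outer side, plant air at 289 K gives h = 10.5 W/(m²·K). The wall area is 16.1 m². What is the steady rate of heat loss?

Model the wall as resistances in series:
R_magnesite brick = L/(kA) = 0.22/(2.95×16.1) = 0.004632 K/W
R_insulating firebrick = L/(kA) = 0.06/(0.204×16.1) = 0.01827 K/W
R_outer film = 1/(h_o·A) = 1/(10.5×16.1) = 0.005915 K/W
R_total = 0.02882 K/W
Q = ΔT / R_total = 903 / 0.02882

Q ≈ 31300 W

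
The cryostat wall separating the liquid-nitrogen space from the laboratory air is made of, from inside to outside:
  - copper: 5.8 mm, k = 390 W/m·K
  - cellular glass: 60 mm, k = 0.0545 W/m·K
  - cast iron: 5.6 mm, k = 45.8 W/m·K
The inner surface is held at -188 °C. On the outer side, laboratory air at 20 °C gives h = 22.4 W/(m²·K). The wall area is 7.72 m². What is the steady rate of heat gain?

Treating each layer as a thermal resistance in series:
R_copper = L/(kA) = 0.0058/(390×7.72) = 1.926×10^-6 K/W
R_cellular glass = L/(kA) = 0.06/(0.0545×7.72) = 0.1426 K/W
R_cast iron = L/(kA) = 0.0056/(45.8×7.72) = 1.584×10^-5 K/W
R_outer film = 1/(h_o·A) = 1/(22.4×7.72) = 0.005783 K/W
R_total = 0.1484 K/W
Q = ΔT / R_total = 208 / 0.1484

Q ≈ 1400 W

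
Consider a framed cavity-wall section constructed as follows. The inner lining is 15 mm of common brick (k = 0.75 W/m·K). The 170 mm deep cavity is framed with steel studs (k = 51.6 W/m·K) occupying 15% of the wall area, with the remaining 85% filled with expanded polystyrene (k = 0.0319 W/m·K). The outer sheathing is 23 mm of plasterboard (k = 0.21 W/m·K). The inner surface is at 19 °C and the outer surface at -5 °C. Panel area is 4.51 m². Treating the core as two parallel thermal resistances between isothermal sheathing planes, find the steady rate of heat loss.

Sheathing layers in series; stud and cavity paths in parallel between them.
R_inner = 0.015/(0.75×4.51) = 0.004435 K/W
R_stud  = 0.17/(51.6×0.15×4.51) = 0.00487 K/W
R_cav   = 0.17/(0.0319×0.85×4.51) = 1.39 K/W
1/R_core = 1/R_stud + 1/R_cav → R_core = 0.004853 K/W
R_outer = 0.023/(0.21×4.51) = 0.02428 K/W
R_total = 0.03357 K/W
Q = ΔT/R_total = 24/0.03357

Q ≈ 715 W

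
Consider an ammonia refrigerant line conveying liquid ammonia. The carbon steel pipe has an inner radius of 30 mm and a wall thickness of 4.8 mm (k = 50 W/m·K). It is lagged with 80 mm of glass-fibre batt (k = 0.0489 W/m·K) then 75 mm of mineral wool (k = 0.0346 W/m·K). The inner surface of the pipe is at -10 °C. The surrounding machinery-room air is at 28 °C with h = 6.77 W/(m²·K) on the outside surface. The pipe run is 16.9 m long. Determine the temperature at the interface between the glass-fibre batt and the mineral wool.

T ≈ 13.4 °C

Per-layer cylindrical resistances, series-summed:
R_carbon steel pipe wall = ln(34.8/30)/(2π×50×16.9) = 2.795×10^-5 K/W
R_glass-fibre batt = ln(114.8/34.8)/(2π×0.0489×16.9) = 0.2299 K/W
R_mineral wool = ln(189.8/114.8)/(2π×0.0346×16.9) = 0.1368 K/W
R_outer film = 1/(h_o·2πr_oL) = 1/(6.77×2π×0.1898×16.9) = 0.007329 K/W
R_total = 0.3741 K/W
Q = ΔT/R_total = 38/0.3741
Q = 102 W
T_interface = T_inner + Q·ΣR(inner→interface) = -10 + 102×0.2299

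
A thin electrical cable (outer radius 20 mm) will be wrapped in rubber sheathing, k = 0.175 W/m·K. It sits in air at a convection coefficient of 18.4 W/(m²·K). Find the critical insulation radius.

r_cr ≈ 9.51 mm

For a cylinder r_cr = k/h = 0.175/18.4
r_cr = 9.51 mm; since the bare radius (20 mm) is above r_cr, any added insulation will reduce heat loss.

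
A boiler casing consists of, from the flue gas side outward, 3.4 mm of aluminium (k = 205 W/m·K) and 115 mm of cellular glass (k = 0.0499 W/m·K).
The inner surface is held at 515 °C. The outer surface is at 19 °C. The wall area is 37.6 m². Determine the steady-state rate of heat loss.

Using the resistance-network approach (series):
R_aluminium = L/(kA) = 0.0034/(205×37.6) = 4.411×10^-7 K/W
R_cellular glass = L/(kA) = 0.115/(0.0499×37.6) = 0.06129 K/W
R_total = 0.06129 K/W
Q = ΔT / R_total = 496 / 0.06129

Q ≈ 8090 W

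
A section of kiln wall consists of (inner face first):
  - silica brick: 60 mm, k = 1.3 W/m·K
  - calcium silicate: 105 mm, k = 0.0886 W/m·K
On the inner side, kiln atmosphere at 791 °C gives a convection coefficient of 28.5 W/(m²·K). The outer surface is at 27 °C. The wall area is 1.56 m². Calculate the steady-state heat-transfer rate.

Q ≈ 941 W

Treating each layer as a thermal resistance in series:
R_inner film = 1/(h_i·A) = 1/(28.5×1.56) = 0.02249 K/W
R_silica brick = L/(kA) = 0.06/(1.3×1.56) = 0.02959 K/W
R_calcium silicate = L/(kA) = 0.105/(0.0886×1.56) = 0.7597 K/W
R_total = 0.8118 K/W
Q = ΔT / R_total = 764 / 0.8118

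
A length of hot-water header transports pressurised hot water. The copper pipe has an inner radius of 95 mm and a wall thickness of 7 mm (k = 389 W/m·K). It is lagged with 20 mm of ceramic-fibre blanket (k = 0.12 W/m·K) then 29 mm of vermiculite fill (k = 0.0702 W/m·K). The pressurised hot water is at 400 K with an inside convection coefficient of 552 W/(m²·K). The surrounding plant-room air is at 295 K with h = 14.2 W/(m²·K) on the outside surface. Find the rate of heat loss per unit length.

Treating each annulus and film as a series resistance:
R_inner film = 1/(h_i·2πr₁L) = 1/(552×2π×0.095×1) = 0.003035 K/W
R_copper pipe wall = ln(102/95)/(2π×389×1) = 2.909×10^-5 K/W
R_ceramic-fibre blanket = ln(122/102)/(2π×0.12×1) = 0.2375 K/W
R_vermiculite fill = ln(151/122)/(2π×0.0702×1) = 0.4835 K/W
R_outer film = 1/(h_o·2πr_oL) = 1/(14.2×2π×0.151×1) = 0.07423 K/W
R_total = 0.7983 K/W
Q = ΔT/R_total = 105/0.7983

q′ ≈ 132 W/m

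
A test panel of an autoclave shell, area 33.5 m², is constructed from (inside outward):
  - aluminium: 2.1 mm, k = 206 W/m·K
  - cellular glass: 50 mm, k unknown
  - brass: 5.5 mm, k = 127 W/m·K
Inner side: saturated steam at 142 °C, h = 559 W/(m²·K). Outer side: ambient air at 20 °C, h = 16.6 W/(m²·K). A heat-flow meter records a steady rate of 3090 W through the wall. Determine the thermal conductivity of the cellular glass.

k ≈ 0.0397 W/(m·K)

Using the resistance-network approach (series):
R_inner film = 1/(h_i·A) = 1/(559×33.5) = 5.34×10^-5 K/W
R_aluminium = L/(kA) = 0.0021/(206×33.5) = 3.043×10^-7 K/W
R_brass = L/(kA) = 0.0055/(127×33.5) = 1.293×10^-6 K/W
R_outer film = 1/(h_o·A) = 1/(16.6×33.5) = 0.001798 K/W
Sum of known resistances R_other = 0.001853 K/W
Total R = ΔT/Q = 122/3090 = 0.03948 K/W
R_cellular glass = R_total − R_other = 0.03763 K/W
k = L/(R·A) = 0.05/(0.03763×33.5)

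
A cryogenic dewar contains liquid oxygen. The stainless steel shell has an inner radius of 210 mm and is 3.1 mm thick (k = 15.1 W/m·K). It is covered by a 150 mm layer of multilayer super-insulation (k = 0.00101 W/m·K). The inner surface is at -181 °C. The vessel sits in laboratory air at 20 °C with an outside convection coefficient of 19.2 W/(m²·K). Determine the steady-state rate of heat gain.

Q ≈ 1.32 W

Each spherical layer contributes R = (1/r_i − 1/r_o)/(4πk):
R_stainless steel shell = (1/0.21 − 1/0.2131)/(4π×15.1) = 3.651×10^-4 K/W
R_multilayer super-insulation = (1/0.2131 − 1/0.3631)/(4π×0.00101) = 152.7 K/W
R_outer film = 1/(h·4πr_o²) = 1/(19.2×4π×0.3631²) = 0.03144 K/W
R_total = 152.8 K/W
Q = ΔT/R_total = 201/152.8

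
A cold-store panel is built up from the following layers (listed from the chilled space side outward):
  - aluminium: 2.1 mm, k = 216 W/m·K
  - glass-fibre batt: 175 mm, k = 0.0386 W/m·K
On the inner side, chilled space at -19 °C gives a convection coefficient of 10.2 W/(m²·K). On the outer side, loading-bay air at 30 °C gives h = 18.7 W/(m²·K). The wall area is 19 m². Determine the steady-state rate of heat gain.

Using the resistance-network approach (series):
R_inner film = 1/(h_i·A) = 1/(10.2×19) = 0.00516 K/W
R_aluminium = L/(kA) = 0.0021/(216×19) = 5.117×10^-7 K/W
R_glass-fibre batt = L/(kA) = 0.175/(0.0386×19) = 0.2386 K/W
R_outer film = 1/(h_o·A) = 1/(18.7×19) = 0.002815 K/W
R_total = 0.2466 K/W
Q = ΔT / R_total = 49 / 0.2466

Q ≈ 199 W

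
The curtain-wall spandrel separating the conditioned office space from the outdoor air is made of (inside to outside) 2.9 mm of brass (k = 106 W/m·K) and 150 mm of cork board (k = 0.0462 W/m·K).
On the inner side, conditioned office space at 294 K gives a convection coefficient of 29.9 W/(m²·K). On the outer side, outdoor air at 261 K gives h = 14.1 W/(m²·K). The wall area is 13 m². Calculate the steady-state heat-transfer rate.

Q ≈ 128 W

Series thermal resistances:
R_inner film = 1/(h_i·A) = 1/(29.9×13) = 0.002573 K/W
R_brass = L/(kA) = 0.0029/(106×13) = 2.104×10^-6 K/W
R_cork board = L/(kA) = 0.15/(0.0462×13) = 0.2498 K/W
R_outer film = 1/(h_o·A) = 1/(14.1×13) = 0.005456 K/W
R_total = 0.2578 K/W
Q = ΔT / R_total = 33 / 0.2578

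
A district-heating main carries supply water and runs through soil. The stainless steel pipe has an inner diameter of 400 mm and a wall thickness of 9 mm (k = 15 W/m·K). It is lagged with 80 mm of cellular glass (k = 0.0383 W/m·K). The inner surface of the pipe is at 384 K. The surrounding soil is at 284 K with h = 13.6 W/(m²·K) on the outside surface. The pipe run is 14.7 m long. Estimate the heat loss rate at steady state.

Per-layer cylindrical resistances, series-summed:
R_stainless steel pipe wall = ln(209/200)/(2π×15×14.7) = 3.177×10^-5 K/W
R_cellular glass = ln(289/209)/(2π×0.0383×14.7) = 0.09162 K/W
R_outer film = 1/(h_o·2πr_oL) = 1/(13.6×2π×0.289×14.7) = 0.002755 K/W
R_total = 0.0944 K/W
Q = ΔT/R_total = 100/0.0944

Q ≈ 1060 W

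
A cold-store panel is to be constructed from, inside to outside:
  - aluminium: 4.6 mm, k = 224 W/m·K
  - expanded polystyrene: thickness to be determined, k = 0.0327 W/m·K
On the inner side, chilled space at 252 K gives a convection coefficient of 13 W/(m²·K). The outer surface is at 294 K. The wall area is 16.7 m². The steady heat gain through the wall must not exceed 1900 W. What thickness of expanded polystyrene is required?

L ≈ 9.56 mm

Thermal resistances in series:
R_inner film = 1/(h_i·A) = 1/(13×16.7) = 0.004606 K/W
R_aluminium = L/(kA) = 0.0046/(224×16.7) = 1.23×10^-6 K/W
Sum of the known resistances R_other = 0.004607 K/W
Required total resistance R_tot = ΔT/Q_allow = 42/1900 = 0.02211 K/W
R_expanded polystyrene = R_tot − R_other = 0.0175 K/W
L = R·k·A = 0.0175×0.0327×16.7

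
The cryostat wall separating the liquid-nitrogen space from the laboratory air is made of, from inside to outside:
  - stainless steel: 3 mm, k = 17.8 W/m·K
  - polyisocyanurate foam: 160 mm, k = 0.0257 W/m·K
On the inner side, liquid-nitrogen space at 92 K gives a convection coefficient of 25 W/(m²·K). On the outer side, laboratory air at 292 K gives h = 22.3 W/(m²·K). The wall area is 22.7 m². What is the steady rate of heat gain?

Q ≈ 719 W

Series thermal resistances:
R_inner film = 1/(h_i·A) = 1/(25×22.7) = 0.001762 K/W
R_stainless steel = L/(kA) = 0.003/(17.8×22.7) = 7.425×10^-6 K/W
R_polyisocyanurate foam = L/(kA) = 0.16/(0.0257×22.7) = 0.2743 K/W
R_outer film = 1/(h_o·A) = 1/(22.3×22.7) = 0.001975 K/W
R_total = 0.278 K/W
Q = ΔT / R_total = 200 / 0.278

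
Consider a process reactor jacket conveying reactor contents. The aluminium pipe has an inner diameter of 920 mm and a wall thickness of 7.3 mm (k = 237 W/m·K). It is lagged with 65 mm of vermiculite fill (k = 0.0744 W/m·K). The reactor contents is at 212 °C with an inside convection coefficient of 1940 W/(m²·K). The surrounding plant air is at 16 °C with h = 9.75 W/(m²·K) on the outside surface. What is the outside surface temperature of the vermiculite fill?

T ≈ 35.4 °C

Cylindrical conduction, so R = ln(r₂/r₁)/(2πkL) per layer, in series:
R_inner film = 1/(h_i·2πr₁L) = 1/(1940×2π×0.46×1) = 1.783×10^-4 K/W
R_aluminium pipe wall = ln(467.3/460)/(2π×237×1) = 1.057×10^-5 K/W
R_vermiculite fill = ln(532.3/467.3)/(2π×0.0744×1) = 0.2786 K/W
R_outer film = 1/(h_o·2πr_oL) = 1/(9.75×2π×0.5323×1) = 0.03067 K/W
R_total = 0.3095 K/W
Q = ΔT/R_total = 196/0.3095
Q = 633 W/m
T_interface = T_inner − Q·ΣR(inner→interface) = 212 − 633×0.2788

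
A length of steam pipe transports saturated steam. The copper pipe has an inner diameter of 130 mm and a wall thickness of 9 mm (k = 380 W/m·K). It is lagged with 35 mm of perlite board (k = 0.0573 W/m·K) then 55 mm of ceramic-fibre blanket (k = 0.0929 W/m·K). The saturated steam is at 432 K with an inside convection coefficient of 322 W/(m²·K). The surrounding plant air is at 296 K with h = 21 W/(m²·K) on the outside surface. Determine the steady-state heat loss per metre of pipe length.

q′ ≈ 74.3 W/m

For a radial system each layer contributes R = ln(r_out/r_in)/(2πkL); films add R = 1/(hA).
R_inner film = 1/(h_i·2πr₁L) = 1/(322×2π×0.065×1) = 0.007604 K/W
R_copper pipe wall = ln(74/65)/(2π×380×1) = 5.431×10^-5 K/W
R_perlite board = ln(109/74)/(2π×0.0573×1) = 1.076 K/W
R_ceramic-fibre blanket = ln(164/109)/(2π×0.0929×1) = 0.6999 K/W
R_outer film = 1/(h_o·2πr_oL) = 1/(21×2π×0.164×1) = 0.04621 K/W
R_total = 1.829 K/W
Q = ΔT/R_total = 136/1.829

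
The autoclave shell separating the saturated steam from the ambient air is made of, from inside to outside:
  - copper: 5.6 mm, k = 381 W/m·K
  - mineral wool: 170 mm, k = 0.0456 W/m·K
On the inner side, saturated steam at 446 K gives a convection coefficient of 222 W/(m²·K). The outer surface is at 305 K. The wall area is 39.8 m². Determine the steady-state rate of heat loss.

Q ≈ 1500 W

Series thermal resistances:
R_inner film = 1/(h_i·A) = 1/(222×39.8) = 1.132×10^-4 K/W
R_copper = L/(kA) = 0.0056/(381×39.8) = 3.693×10^-7 K/W
R_mineral wool = L/(kA) = 0.17/(0.0456×39.8) = 0.09367 K/W
R_total = 0.09378 K/W
Q = ΔT / R_total = 141 / 0.09378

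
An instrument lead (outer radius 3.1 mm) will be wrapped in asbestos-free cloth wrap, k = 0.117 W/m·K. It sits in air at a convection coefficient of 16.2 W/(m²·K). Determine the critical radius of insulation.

r_cr ≈ 7.22 mm

For a cylinder r_cr = k/h = 0.117/16.2
r_cr = 7.22 mm; since the bare radius (3.1 mm) is below r_cr, adding a thin layer of insulation will *increase* heat loss.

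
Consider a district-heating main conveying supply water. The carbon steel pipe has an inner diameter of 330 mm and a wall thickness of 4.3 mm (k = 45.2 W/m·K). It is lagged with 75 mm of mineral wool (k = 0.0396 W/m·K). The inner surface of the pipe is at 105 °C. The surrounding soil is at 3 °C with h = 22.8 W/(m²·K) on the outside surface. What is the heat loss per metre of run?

q′ ≈ 67.9 W/m

Per-layer cylindrical resistances, series-summed:
R_carbon steel pipe wall = ln(169.3/165)/(2π×45.2×1) = 9.059×10^-5 K/W
R_mineral wool = ln(244.3/169.3)/(2π×0.0396×1) = 1.474 K/W
R_outer film = 1/(h_o·2πr_oL) = 1/(22.8×2π×0.2443×1) = 0.02857 K/W
R_total = 1.503 K/W
Q = ΔT/R_total = 102/1.503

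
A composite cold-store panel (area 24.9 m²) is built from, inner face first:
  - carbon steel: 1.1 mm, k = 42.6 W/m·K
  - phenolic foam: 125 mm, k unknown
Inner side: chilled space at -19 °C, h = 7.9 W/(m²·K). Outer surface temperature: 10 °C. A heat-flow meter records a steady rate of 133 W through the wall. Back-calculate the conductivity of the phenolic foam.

k ≈ 0.0236 W/(m·K)

Using the resistance-network approach (series):
R_inner film = 1/(h_i·A) = 1/(7.9×24.9) = 0.005084 K/W
R_carbon steel = L/(kA) = 0.0011/(42.6×24.9) = 1.037×10^-6 K/W
Sum of known resistances R_other = 0.005085 K/W
Total R = ΔT/Q = 29/133 = 0.218 K/W
R_phenolic foam = R_total − R_other = 0.213 K/W
k = L/(R·A) = 0.125/(0.213×24.9)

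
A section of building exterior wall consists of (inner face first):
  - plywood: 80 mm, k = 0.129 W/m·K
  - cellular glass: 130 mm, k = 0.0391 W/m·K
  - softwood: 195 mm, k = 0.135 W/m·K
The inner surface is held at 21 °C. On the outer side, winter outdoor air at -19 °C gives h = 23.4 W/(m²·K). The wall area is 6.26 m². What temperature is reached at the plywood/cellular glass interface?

Using the resistance-network approach (series):
R_plywood = L/(kA) = 0.08/(0.129×6.26) = 0.09907 K/W
R_cellular glass = L/(kA) = 0.13/(0.0391×6.26) = 0.5311 K/W
R_softwood = L/(kA) = 0.195/(0.135×6.26) = 0.2307 K/W
R_outer film = 1/(h_o·A) = 1/(23.4×6.26) = 0.006827 K/W
R_total = 0.8678 K/W;  Q = ΔT/R_total = 40/0.8678 = 46.1 W
T_interface = T_inner − Q·ΣR(inner→interface) = 21 − 46.1×0.09907

T ≈ 16.4 °C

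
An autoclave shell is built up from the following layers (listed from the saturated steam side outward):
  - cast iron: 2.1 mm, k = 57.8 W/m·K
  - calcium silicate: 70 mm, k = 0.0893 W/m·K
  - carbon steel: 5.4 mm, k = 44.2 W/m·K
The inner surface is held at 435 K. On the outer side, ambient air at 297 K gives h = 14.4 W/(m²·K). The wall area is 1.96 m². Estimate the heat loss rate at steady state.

Q ≈ 317 W

Using the resistance-network approach (series):
R_cast iron = L/(kA) = 0.0021/(57.8×1.96) = 1.854×10^-5 K/W
R_calcium silicate = L/(kA) = 0.07/(0.0893×1.96) = 0.3999 K/W
R_carbon steel = L/(kA) = 0.0054/(44.2×1.96) = 6.233×10^-5 K/W
R_outer film = 1/(h_o·A) = 1/(14.4×1.96) = 0.03543 K/W
R_total = 0.4354 K/W
Q = ΔT / R_total = 138 / 0.4354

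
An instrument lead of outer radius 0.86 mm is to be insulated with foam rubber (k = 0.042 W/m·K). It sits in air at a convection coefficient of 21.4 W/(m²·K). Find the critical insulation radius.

For a cylinder r_cr = k/h = 0.042/21.4
r_cr = 1.96 mm; since the bare radius (0.86 mm) is below r_cr, adding a thin layer of insulation will *increase* heat loss.

r_cr ≈ 1.96 mm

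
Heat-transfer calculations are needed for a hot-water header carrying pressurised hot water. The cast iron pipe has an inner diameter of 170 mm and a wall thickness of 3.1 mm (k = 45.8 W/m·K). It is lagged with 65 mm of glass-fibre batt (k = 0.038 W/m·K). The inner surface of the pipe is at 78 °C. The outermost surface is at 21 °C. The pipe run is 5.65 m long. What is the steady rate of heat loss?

For a radial system each layer contributes R = ln(r_out/r_in)/(2πkL); films add R = 1/(hA).
R_cast iron pipe wall = ln(88.1/85)/(2π×45.8×5.65) = 2.203×10^-5 K/W
R_glass-fibre batt = ln(153.1/88.1)/(2π×0.038×5.65) = 0.4097 K/W
R_total = 0.4097 K/W
Q = ΔT/R_total = 57/0.4097

Q ≈ 139 W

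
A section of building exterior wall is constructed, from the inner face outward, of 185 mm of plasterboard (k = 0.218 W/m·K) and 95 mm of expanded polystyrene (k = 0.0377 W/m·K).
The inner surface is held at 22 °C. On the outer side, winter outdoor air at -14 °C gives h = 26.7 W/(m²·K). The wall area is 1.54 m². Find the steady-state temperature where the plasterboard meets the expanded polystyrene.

Using the resistance-network approach (series):
R_plasterboard = L/(kA) = 0.185/(0.218×1.54) = 0.5511 K/W
R_expanded polystyrene = L/(kA) = 0.095/(0.0377×1.54) = 1.636 K/W
R_outer film = 1/(h_o·A) = 1/(26.7×1.54) = 0.02432 K/W
R_total = 2.212 K/W;  Q = ΔT/R_total = 36/2.212 = 16.28 W
T_interface = T_inner − Q·ΣR(inner→interface) = 22 − 16.3×0.5511

T ≈ 13 °C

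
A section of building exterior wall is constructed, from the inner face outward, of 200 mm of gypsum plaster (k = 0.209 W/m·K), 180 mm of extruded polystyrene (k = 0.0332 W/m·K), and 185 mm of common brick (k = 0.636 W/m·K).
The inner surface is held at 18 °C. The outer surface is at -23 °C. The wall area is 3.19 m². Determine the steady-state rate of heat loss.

Q ≈ 19.6 W

Using the resistance-network approach (series):
R_gypsum plaster = L/(kA) = 0.2/(0.209×3.19) = 0.3 K/W
R_extruded polystyrene = L/(kA) = 0.18/(0.0332×3.19) = 1.7 K/W
R_common brick = L/(kA) = 0.185/(0.636×3.19) = 0.09119 K/W
R_total = 2.091 K/W
Q = ΔT / R_total = 41 / 2.091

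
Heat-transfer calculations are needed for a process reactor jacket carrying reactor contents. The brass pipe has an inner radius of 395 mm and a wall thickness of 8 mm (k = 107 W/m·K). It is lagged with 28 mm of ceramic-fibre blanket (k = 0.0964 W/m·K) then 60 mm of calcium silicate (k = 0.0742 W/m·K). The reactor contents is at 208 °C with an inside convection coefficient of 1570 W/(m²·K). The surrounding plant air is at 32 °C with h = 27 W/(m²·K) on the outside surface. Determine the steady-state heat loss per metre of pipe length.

Cylindrical conduction, so R = ln(r₂/r₁)/(2πkL) per layer, in series:
R_inner film = 1/(h_i·2πr₁L) = 1/(1570×2π×0.395×1) = 2.566×10^-4 K/W
R_brass pipe wall = ln(403/395)/(2π×107×1) = 2.982×10^-5 K/W
R_ceramic-fibre blanket = ln(431/403)/(2π×0.0964×1) = 0.1109 K/W
R_calcium silicate = ln(491/431)/(2π×0.0742×1) = 0.2796 K/W
R_outer film = 1/(h_o·2πr_oL) = 1/(27×2π×0.491×1) = 0.01201 K/W
R_total = 0.4028 K/W
Q = ΔT/R_total = 176/0.4028

q′ ≈ 437 W/m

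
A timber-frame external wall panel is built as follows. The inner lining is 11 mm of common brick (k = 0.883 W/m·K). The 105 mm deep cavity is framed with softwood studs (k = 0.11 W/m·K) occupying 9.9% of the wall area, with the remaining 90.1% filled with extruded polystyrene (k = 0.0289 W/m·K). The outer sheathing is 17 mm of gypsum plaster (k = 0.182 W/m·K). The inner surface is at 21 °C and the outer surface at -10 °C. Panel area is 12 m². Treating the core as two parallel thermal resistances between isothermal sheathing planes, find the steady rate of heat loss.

Sheathing layers in series; stud and cavity paths in parallel between them.
R_inner = 0.011/(0.883×12) = 0.001038 K/W
R_stud  = 0.105/(0.11×0.099×12) = 0.8035 K/W
R_cav   = 0.105/(0.0289×0.901×12) = 0.336 K/W
1/R_core = 1/R_stud + 1/R_cav → R_core = 0.2369 K/W
R_outer = 0.017/(0.182×12) = 0.007784 K/W
R_total = 0.2458 K/W
Q = ΔT/R_total = 31/0.2458

Q ≈ 126 W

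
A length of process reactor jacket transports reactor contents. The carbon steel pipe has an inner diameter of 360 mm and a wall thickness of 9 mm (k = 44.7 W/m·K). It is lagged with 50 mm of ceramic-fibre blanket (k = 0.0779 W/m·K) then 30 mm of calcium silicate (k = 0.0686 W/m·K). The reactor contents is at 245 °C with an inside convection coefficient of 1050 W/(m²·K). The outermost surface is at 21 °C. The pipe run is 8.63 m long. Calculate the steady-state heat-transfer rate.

Treating each annulus and film as a series resistance:
R_inner film = 1/(h_i·2πr₁L) = 1/(1050×2π×0.18×8.63) = 9.758×10^-5 K/W
R_carbon steel pipe wall = ln(189/180)/(2π×44.7×8.63) = 2.013×10^-5 K/W
R_ceramic-fibre blanket = ln(239/189)/(2π×0.0779×8.63) = 0.05557 K/W
R_calcium silicate = ln(269/239)/(2π×0.0686×8.63) = 0.03179 K/W
R_total = 0.08747 K/W
Q = ΔT/R_total = 224/0.08747

Q ≈ 2560 W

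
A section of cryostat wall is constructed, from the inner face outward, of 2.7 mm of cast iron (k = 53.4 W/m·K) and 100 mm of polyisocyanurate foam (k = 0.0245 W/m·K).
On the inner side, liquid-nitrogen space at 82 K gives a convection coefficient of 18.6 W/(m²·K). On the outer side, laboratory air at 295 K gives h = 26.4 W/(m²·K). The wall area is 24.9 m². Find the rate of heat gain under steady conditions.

Q ≈ 1270 W

Model the wall as resistances in series:
R_inner film = 1/(h_i·A) = 1/(18.6×24.9) = 0.002159 K/W
R_cast iron = L/(kA) = 0.0027/(53.4×24.9) = 2.031×10^-6 K/W
R_polyisocyanurate foam = L/(kA) = 0.1/(0.0245×24.9) = 0.1639 K/W
R_outer film = 1/(h_o·A) = 1/(26.4×24.9) = 0.001521 K/W
R_total = 0.1676 K/W
Q = ΔT / R_total = 213 / 0.1676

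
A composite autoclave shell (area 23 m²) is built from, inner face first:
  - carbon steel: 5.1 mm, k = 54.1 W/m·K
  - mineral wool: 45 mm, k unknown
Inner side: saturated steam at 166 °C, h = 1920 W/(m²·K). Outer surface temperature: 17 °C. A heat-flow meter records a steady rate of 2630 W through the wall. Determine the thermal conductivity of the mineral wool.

Model the wall as resistances in series:
R_inner film = 1/(h_i·A) = 1/(1920×23) = 2.264×10^-5 K/W
R_carbon steel = L/(kA) = 0.0051/(54.1×23) = 4.099×10^-6 K/W
Sum of known resistances R_other = 2.674×10^-5 K/W
Total R = ΔT/Q = 149/2630 = 0.05665 K/W
R_mineral wool = R_total − R_other = 0.05663 K/W
k = L/(R·A) = 0.045/(0.05663×23)

k ≈ 0.0346 W/(m·K)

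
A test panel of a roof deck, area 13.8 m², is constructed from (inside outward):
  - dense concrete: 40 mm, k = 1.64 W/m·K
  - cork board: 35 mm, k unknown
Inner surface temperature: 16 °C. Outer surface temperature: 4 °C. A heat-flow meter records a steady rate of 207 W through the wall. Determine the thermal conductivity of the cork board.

Treating each layer as a thermal resistance in series:
R_dense concrete = L/(kA) = 0.04/(1.64×13.8) = 0.001767 K/W
Sum of known resistances R_other = 0.001767 K/W
Total R = ΔT/Q = 12/207 = 0.05797 K/W
R_cork board = R_total − R_other = 0.0562 K/W
k = L/(R·A) = 0.035/(0.0562×13.8)

k ≈ 0.0451 W/(m·K)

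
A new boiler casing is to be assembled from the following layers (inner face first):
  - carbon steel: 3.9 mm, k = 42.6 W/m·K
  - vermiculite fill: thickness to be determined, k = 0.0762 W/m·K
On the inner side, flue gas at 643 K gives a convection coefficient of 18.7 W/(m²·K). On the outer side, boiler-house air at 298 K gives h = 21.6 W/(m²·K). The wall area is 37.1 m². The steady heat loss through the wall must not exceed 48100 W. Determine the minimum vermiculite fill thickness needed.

Series thermal resistances:
R_inner film = 1/(h_i·A) = 1/(18.7×37.1) = 0.001441 K/W
R_carbon steel = L/(kA) = 0.0039/(42.6×37.1) = 2.468×10^-6 K/W
R_outer film = 1/(h_o·A) = 1/(21.6×37.1) = 0.001248 K/W
Sum of the known resistances R_other = 0.002692 K/W
Required total resistance R_tot = ΔT/Q_allow = 345/48100 = 0.007173 K/W
R_vermiculite fill = R_tot − R_other = 0.004481 K/W
L = R·k·A = 0.004481×0.0762×37.1

L ≈ 12.7 mm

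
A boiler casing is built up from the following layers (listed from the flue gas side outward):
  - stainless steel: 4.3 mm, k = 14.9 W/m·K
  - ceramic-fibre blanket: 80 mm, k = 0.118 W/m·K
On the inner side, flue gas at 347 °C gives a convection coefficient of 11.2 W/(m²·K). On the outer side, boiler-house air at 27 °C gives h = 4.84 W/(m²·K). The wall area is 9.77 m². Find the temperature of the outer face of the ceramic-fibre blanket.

Thermal resistances in series:
R_inner film = 1/(h_i·A) = 1/(11.2×9.77) = 0.009139 K/W
R_stainless steel = L/(kA) = 0.0043/(14.9×9.77) = 2.954×10^-5 K/W
R_ceramic-fibre blanket = L/(kA) = 0.08/(0.118×9.77) = 0.06939 K/W
R_outer film = 1/(h_o·A) = 1/(4.84×9.77) = 0.02115 K/W
R_total = 0.09971 K/W;  Q = ΔT/R_total = 320/0.09971 = 3209 W
T_interface = T_inner − Q·ΣR(inner→interface) = 347 − 3210×0.07856

T ≈ 94.9 °C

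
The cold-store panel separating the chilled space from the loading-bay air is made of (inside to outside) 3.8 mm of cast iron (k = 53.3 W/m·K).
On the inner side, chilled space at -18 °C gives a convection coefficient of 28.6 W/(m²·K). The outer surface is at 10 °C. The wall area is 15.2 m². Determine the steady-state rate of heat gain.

Series thermal resistances:
R_inner film = 1/(h_i·A) = 1/(28.6×15.2) = 0.0023 K/W
R_cast iron = L/(kA) = 0.0038/(53.3×15.2) = 4.69×10^-6 K/W
R_total = 0.002305 K/W
Q = ΔT / R_total = 28 / 0.002305

Q ≈ 12100 W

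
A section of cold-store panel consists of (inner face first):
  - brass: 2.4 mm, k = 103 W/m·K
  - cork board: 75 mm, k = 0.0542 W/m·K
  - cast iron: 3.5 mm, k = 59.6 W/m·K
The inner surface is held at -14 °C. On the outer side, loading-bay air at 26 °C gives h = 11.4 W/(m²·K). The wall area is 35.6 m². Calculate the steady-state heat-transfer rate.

Thermal resistances in series:
R_brass = L/(kA) = 0.0024/(103×35.6) = 6.545×10^-7 K/W
R_cork board = L/(kA) = 0.075/(0.0542×35.6) = 0.03887 K/W
R_cast iron = L/(kA) = 0.0035/(59.6×35.6) = 1.65×10^-6 K/W
R_outer film = 1/(h_o·A) = 1/(11.4×35.6) = 0.002464 K/W
R_total = 0.04134 K/W
Q = ΔT / R_total = 40 / 0.04134

Q ≈ 968 W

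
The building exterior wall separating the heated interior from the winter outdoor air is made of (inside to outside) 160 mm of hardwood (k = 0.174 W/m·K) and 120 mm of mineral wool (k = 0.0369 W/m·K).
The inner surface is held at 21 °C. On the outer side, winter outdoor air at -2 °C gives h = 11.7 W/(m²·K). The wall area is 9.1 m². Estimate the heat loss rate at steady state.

Model the wall as resistances in series:
R_hardwood = L/(kA) = 0.16/(0.174×9.1) = 0.101 K/W
R_mineral wool = L/(kA) = 0.12/(0.0369×9.1) = 0.3574 K/W
R_outer film = 1/(h_o·A) = 1/(11.7×9.1) = 0.009392 K/W
R_total = 0.4678 K/W
Q = ΔT / R_total = 23 / 0.4678

Q ≈ 49.2 W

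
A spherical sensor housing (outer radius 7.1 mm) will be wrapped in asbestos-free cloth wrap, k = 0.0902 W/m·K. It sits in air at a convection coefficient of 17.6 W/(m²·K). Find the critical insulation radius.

For a sphere r_cr = 2k/h = 2×0.0902/17.6
r_cr = 10.2 mm; since the bare radius (7.1 mm) is below r_cr, adding a thin layer of insulation will *increase* heat loss.

r_cr ≈ 10.2 mm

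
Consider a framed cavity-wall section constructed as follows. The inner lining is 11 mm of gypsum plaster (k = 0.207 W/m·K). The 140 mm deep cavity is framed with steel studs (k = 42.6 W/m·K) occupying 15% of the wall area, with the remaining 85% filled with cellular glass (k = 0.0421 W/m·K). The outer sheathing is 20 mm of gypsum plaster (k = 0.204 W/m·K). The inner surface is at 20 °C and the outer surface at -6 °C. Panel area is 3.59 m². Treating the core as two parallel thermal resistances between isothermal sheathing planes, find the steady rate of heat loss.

Q ≈ 540 W

Sheathing layers in series; stud and cavity paths in parallel between them.
R_inner = 0.011/(0.207×3.59) = 0.0148 K/W
R_stud  = 0.14/(42.6×0.15×3.59) = 0.006103 K/W
R_cav   = 0.14/(0.0421×0.85×3.59) = 1.09 K/W
1/R_core = 1/R_stud + 1/R_cav → R_core = 0.006069 K/W
R_outer = 0.02/(0.204×3.59) = 0.02731 K/W
R_total = 0.04818 K/W
Q = ΔT/R_total = 26/0.04818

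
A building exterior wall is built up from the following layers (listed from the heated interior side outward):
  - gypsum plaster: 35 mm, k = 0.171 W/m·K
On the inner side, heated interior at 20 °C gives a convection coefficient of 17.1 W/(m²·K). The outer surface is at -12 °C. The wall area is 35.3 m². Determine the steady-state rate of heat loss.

Series thermal resistances:
R_inner film = 1/(h_i·A) = 1/(17.1×35.3) = 0.001657 K/W
R_gypsum plaster = L/(kA) = 0.035/(0.171×35.3) = 0.005798 K/W
R_total = 0.007455 K/W
Q = ΔT / R_total = 32 / 0.007455

Q ≈ 4290 W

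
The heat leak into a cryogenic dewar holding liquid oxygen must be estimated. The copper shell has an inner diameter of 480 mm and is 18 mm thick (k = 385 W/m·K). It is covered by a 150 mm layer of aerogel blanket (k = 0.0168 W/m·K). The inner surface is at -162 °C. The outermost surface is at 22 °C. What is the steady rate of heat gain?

Q ≈ 27.3 W

For a spherical shell R = (1/r₁ − 1/r₂)/(4πk); film R = 1/(h·4πr²). In series:
R_copper shell = (1/0.24 − 1/0.258)/(4π×385) = 6.009×10^-5 K/W
R_aerogel blanket = (1/0.258 − 1/0.408)/(4π×0.0168) = 6.75 K/W
R_total = 6.75 K/W
Q = ΔT/R_total = 184/6.75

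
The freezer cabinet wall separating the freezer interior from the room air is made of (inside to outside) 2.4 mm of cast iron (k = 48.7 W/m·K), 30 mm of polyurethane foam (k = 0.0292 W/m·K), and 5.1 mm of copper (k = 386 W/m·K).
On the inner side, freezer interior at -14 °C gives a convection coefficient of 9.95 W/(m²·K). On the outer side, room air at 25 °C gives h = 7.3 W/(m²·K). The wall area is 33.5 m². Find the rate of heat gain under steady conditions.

Q ≈ 1030 W

Treating each layer as a thermal resistance in series:
R_inner film = 1/(h_i·A) = 1/(9.95×33.5) = 0.003 K/W
R_cast iron = L/(kA) = 0.0024/(48.7×33.5) = 1.471×10^-6 K/W
R_polyurethane foam = L/(kA) = 0.03/(0.0292×33.5) = 0.03067 K/W
R_copper = L/(kA) = 0.0051/(386×33.5) = 3.944×10^-7 K/W
R_outer film = 1/(h_o·A) = 1/(7.3×33.5) = 0.004089 K/W
R_total = 0.03776 K/W
Q = ΔT / R_total = 39 / 0.03776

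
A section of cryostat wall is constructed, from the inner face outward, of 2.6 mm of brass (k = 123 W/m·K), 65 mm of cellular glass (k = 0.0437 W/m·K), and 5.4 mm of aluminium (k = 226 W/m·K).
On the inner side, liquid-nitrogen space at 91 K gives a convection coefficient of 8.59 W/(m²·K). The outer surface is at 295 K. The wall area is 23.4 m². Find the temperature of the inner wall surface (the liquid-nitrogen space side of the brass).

Model the wall as resistances in series:
R_inner film = 1/(h_i·A) = 1/(8.59×23.4) = 0.004975 K/W
R_brass = L/(kA) = 0.0026/(123×23.4) = 9.033×10^-7 K/W
R_cellular glass = L/(kA) = 0.065/(0.0437×23.4) = 0.06356 K/W
R_aluminium = L/(kA) = 0.0054/(226×23.4) = 1.021×10^-6 K/W
R_total = 0.06854 K/W;  Q = ΔT/R_total = 204/0.06854 = 2976 W
T_interface = T_inner + Q·ΣR(inner→interface) = 91 + 2980×0.004975

T ≈ 106 K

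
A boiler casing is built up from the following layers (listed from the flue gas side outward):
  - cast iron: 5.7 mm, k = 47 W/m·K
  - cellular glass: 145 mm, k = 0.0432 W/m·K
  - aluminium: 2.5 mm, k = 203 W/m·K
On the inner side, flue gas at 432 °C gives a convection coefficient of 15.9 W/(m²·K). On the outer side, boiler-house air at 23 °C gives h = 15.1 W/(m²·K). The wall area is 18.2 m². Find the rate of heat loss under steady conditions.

Q ≈ 2140 W

Using the resistance-network approach (series):
R_inner film = 1/(h_i·A) = 1/(15.9×18.2) = 0.003456 K/W
R_cast iron = L/(kA) = 0.0057/(47×18.2) = 6.664×10^-6 K/W
R_cellular glass = L/(kA) = 0.145/(0.0432×18.2) = 0.1844 K/W
R_aluminium = L/(kA) = 0.0025/(203×18.2) = 6.767×10^-7 K/W
R_outer film = 1/(h_o·A) = 1/(15.1×18.2) = 0.003639 K/W
R_total = 0.1915 K/W
Q = ΔT / R_total = 409 / 0.1915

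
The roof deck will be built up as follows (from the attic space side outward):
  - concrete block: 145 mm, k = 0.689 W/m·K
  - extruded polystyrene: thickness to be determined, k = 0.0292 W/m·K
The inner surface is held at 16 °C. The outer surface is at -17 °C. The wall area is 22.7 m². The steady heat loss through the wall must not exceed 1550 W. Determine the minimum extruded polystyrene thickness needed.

Series thermal resistances:
R_concrete block = L/(kA) = 0.145/(0.689×22.7) = 0.009271 K/W
Sum of the known resistances R_other = 0.009271 K/W
Required total resistance R_tot = ΔT/Q_allow = 33/1550 = 0.02129 K/W
R_extruded polystyrene = R_tot − R_other = 0.01202 K/W
L = R·k·A = 0.01202×0.0292×22.7

L ≈ 7.97 mm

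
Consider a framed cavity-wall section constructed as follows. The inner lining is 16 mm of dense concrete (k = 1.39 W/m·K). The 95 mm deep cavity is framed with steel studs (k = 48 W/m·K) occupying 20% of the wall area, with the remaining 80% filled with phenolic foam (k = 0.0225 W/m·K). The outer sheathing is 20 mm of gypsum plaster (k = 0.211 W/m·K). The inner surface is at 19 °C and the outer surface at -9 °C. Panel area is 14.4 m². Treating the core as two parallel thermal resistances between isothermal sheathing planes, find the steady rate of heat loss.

Sheathing layers in series; stud and cavity paths in parallel between them.
R_inner = 0.016/(1.39×14.4) = 7.994×10^-4 K/W
R_stud  = 0.095/(48×0.2×14.4) = 6.872×10^-4 K/W
R_cav   = 0.095/(0.0225×0.8×14.4) = 0.3665 K/W
1/R_core = 1/R_stud + 1/R_cav → R_core = 6.859×10^-4 K/W
R_outer = 0.02/(0.211×14.4) = 0.006582 K/W
R_total = 0.008068 K/W
Q = ΔT/R_total = 28/0.008068

Q ≈ 3470 W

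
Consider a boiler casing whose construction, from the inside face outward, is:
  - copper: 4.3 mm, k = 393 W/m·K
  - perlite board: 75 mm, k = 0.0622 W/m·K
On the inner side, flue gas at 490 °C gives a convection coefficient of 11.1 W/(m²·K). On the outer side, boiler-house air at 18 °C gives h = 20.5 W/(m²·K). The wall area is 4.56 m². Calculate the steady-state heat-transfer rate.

Q ≈ 1600 W

Treating each layer as a thermal resistance in series:
R_inner film = 1/(h_i·A) = 1/(11.1×4.56) = 0.01976 K/W
R_copper = L/(kA) = 0.0043/(393×4.56) = 2.399×10^-6 K/W
R_perlite board = L/(kA) = 0.075/(0.0622×4.56) = 0.2644 K/W
R_outer film = 1/(h_o·A) = 1/(20.5×4.56) = 0.0107 K/W
R_total = 0.2949 K/W
Q = ΔT / R_total = 472 / 0.2949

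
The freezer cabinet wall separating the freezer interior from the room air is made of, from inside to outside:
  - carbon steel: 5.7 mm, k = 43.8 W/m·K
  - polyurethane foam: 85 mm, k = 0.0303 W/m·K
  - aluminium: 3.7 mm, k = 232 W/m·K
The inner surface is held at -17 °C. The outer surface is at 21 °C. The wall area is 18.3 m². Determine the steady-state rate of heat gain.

Using the resistance-network approach (series):
R_carbon steel = L/(kA) = 0.0057/(43.8×18.3) = 7.111×10^-6 K/W
R_polyurethane foam = L/(kA) = 0.085/(0.0303×18.3) = 0.1533 K/W
R_aluminium = L/(kA) = 0.0037/(232×18.3) = 8.715×10^-7 K/W
R_total = 0.1533 K/W
Q = ΔT / R_total = 38 / 0.1533

Q ≈ 248 W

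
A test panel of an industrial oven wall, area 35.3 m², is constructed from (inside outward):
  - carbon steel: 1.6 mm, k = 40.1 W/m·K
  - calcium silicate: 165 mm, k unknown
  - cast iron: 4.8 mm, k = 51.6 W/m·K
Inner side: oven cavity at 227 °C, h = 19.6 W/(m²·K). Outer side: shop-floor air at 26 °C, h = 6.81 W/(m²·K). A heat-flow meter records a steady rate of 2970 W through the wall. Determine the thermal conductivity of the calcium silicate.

Treating each layer as a thermal resistance in series:
R_inner film = 1/(h_i·A) = 1/(19.6×35.3) = 0.001445 K/W
R_carbon steel = L/(kA) = 0.0016/(40.1×35.3) = 1.13×10^-6 K/W
R_cast iron = L/(kA) = 0.0048/(51.6×35.3) = 2.635×10^-6 K/W
R_outer film = 1/(h_o·A) = 1/(6.81×35.3) = 0.00416 K/W
Sum of known resistances R_other = 0.005609 K/W
Total R = ΔT/Q = 201/2970 = 0.06768 K/W
R_calcium silicate = R_total − R_other = 0.06207 K/W
k = L/(R·A) = 0.165/(0.06207×35.3)

k ≈ 0.0753 W/(m·K)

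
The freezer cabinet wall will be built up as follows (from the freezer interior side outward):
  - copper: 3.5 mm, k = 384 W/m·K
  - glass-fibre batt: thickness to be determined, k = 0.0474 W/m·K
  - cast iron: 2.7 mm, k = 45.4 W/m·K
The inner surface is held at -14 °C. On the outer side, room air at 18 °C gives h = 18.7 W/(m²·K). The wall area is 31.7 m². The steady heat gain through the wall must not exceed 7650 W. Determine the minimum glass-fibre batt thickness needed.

L ≈ 3.75 mm

Thermal resistances in series:
R_copper = L/(kA) = 0.0035/(384×31.7) = 2.875×10^-7 K/W
R_cast iron = L/(kA) = 0.0027/(45.4×31.7) = 1.876×10^-6 K/W
R_outer film = 1/(h_o·A) = 1/(18.7×31.7) = 0.001687 K/W
Sum of the known resistances R_other = 0.001689 K/W
Required total resistance R_tot = ΔT/Q_allow = 32/7650 = 0.004183 K/W
R_glass-fibre batt = R_tot − R_other = 0.002494 K/W
L = R·k·A = 0.002494×0.0474×31.7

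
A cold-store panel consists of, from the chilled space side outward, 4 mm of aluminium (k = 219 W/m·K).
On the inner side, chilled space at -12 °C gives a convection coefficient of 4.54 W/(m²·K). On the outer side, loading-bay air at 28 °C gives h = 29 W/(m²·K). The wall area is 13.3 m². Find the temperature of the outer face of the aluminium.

Using the resistance-network approach (series):
R_inner film = 1/(h_i·A) = 1/(4.54×13.3) = 0.01656 K/W
R_aluminium = L/(kA) = 0.004/(219×13.3) = 1.373×10^-6 K/W
R_outer film = 1/(h_o·A) = 1/(29×13.3) = 0.002593 K/W
R_total = 0.01916 K/W;  Q = ΔT/R_total = 40/0.01916 = 2088 W
T_interface = T_inner + Q·ΣR(inner→interface) = -12 + 2090×0.01656

T ≈ 22.6 °C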